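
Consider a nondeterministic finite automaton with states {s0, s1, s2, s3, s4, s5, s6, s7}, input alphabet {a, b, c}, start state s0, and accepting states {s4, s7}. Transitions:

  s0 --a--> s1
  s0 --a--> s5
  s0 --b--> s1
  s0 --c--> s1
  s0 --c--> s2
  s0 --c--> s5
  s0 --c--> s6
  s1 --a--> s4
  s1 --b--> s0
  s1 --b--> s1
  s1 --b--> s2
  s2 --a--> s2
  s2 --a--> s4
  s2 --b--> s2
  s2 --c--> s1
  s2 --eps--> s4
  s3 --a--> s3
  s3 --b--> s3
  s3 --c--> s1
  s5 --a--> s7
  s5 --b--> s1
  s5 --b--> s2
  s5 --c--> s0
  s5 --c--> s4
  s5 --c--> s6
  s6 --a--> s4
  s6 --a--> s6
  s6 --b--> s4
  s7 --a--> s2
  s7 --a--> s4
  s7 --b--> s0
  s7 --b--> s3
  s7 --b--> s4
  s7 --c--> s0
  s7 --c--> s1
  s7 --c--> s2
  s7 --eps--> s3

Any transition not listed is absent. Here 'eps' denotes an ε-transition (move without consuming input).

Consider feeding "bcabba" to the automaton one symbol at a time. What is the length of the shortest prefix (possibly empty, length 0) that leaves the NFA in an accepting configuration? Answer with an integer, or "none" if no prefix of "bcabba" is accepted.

none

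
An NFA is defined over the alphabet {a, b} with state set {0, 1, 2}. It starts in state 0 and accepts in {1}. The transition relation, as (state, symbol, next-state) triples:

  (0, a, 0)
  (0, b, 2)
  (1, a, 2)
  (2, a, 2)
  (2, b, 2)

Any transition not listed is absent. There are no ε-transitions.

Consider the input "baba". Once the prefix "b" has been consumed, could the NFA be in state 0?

Start in {0}.
Read 'b': {0} → {2}.
State 0 is not in {2}.

No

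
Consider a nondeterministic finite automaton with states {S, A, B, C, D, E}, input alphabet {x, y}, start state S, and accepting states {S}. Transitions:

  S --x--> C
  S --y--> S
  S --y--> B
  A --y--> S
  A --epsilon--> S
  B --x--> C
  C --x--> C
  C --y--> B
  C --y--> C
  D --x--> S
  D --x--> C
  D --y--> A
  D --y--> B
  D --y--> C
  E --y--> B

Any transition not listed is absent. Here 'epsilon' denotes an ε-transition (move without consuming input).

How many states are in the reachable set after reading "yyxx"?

1

Start in {S}.
Read 'y': {S} → {S, B}.
Read 'y': {S, B} → {S, B}.
Read 'x': {S, B} → {C}.
Read 'x': {C} → {C}.
That set has 1 state.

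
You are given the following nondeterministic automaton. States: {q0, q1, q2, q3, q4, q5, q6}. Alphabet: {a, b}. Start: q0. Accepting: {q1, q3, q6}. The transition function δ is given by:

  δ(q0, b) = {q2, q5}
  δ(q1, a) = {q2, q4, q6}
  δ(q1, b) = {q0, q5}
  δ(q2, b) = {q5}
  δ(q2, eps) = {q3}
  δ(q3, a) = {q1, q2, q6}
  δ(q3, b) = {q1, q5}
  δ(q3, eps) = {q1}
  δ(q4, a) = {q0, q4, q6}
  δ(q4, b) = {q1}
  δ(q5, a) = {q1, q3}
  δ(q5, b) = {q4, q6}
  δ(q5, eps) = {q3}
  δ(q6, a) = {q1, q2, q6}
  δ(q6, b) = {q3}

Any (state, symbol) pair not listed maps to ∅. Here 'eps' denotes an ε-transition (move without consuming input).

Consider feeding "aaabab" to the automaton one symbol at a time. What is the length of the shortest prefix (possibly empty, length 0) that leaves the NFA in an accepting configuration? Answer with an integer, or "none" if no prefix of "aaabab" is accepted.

none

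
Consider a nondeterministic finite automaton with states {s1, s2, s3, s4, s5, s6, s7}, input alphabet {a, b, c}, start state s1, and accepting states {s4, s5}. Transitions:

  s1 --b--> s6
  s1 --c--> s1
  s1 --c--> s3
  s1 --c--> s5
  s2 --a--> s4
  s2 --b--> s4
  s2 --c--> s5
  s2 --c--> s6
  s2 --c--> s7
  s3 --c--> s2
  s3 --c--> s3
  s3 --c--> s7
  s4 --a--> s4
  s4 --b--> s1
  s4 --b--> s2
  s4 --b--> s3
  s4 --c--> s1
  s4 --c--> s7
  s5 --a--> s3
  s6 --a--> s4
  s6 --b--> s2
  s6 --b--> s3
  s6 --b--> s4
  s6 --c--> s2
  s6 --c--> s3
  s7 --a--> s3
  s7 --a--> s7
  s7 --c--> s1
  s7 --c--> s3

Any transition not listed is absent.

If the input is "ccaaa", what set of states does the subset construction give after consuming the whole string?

{s3, s4, s7}

Start in {s1}.
Read 'c': s1→{s1, s3, s5}; now {s1, s3, s5}.
Read 'c': s1→{s1, s3, s5}, s3→{s2, s3, s7}, s5→∅; now {s1, s2, s3, s5, s7}.
Read 'a': s1→∅, s2→{s4}, s3→∅, s5→{s3}, s7→{s3, s7}; now {s3, s4, s7}.
Read 'a': s3→∅, s4→{s4}, s7→{s3, s7}; now {s3, s4, s7}.
Read 'a': s3→∅, s4→{s4}, s7→{s3, s7}; now {s3, s4, s7}.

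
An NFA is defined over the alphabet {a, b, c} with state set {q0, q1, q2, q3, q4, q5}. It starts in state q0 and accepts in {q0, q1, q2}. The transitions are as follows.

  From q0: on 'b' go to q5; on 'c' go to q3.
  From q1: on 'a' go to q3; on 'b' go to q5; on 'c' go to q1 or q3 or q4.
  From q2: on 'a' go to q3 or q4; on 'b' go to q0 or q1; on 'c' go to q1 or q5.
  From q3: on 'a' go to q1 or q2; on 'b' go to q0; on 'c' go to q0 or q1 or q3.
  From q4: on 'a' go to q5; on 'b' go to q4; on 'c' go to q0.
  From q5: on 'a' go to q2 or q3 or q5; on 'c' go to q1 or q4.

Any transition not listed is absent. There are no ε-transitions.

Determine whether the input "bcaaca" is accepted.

Yes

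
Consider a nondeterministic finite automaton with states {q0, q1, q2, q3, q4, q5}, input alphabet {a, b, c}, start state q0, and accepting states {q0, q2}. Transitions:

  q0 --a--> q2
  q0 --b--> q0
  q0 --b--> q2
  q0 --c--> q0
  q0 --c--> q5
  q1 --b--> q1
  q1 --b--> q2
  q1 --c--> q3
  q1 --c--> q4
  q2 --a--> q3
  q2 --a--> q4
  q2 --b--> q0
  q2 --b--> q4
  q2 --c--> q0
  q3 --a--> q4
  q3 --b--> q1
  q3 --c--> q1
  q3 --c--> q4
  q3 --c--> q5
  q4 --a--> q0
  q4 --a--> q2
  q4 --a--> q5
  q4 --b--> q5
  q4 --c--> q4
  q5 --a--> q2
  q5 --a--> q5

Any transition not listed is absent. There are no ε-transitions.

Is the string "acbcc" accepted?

Start in {q0}.
Read 'a': q0→{q2}; now {q2}.
Read 'c': q2→{q0}; now {q0}.
Read 'b': q0→{q0, q2}; now {q0, q2}.
Read 'c': q0→{q0, q5}, q2→{q0}; now {q0, q5}.
Read 'c': q0→{q0, q5}, q5→∅; now {q0, q5}.
The final set {q0, q5} contains the accepting state q0.

Yes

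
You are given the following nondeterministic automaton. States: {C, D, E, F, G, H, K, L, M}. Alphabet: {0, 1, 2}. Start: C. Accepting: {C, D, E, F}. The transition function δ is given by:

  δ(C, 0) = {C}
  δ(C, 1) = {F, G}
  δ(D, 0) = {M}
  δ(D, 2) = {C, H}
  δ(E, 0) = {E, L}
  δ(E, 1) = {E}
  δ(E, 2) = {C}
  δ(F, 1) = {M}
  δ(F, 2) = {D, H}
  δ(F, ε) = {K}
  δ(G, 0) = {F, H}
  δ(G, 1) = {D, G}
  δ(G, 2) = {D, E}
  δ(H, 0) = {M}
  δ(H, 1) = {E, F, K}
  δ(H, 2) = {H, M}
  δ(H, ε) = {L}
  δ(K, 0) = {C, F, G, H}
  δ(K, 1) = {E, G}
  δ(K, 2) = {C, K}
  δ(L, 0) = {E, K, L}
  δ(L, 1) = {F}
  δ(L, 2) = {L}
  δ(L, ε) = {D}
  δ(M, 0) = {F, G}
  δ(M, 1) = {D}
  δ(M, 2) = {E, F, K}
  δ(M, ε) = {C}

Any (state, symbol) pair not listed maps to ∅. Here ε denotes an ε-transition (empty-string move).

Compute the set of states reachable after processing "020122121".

Start in {C}.
Read '0': {C} → {C}.
Read '2': {C} → ∅.
The set is empty and remains empty for the remaining 7 symbols.

∅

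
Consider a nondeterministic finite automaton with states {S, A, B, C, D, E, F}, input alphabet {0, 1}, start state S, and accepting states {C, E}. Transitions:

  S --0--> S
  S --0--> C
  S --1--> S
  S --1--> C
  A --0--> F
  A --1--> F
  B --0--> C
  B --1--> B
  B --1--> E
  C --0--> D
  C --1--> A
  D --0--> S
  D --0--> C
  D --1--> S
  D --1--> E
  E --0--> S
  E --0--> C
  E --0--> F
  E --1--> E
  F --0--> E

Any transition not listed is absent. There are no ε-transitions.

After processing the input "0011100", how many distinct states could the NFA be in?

5

Start in {S}.
Read '0': {S} → {S, C}.
Read '0': {S, C} → {S, C, D}.
Read '1': {S, C, D} → {S, A, C, E}.
Read '1': {S, A, C, E} → {S, A, C, E, F}.
Read '1': {S, A, C, E, F} → {S, A, C, E, F}.
Read '0': {S, A, C, E, F} → {S, C, D, E, F}.
Read '0': {S, C, D, E, F} → {S, C, D, E, F}.
That set has 5 states.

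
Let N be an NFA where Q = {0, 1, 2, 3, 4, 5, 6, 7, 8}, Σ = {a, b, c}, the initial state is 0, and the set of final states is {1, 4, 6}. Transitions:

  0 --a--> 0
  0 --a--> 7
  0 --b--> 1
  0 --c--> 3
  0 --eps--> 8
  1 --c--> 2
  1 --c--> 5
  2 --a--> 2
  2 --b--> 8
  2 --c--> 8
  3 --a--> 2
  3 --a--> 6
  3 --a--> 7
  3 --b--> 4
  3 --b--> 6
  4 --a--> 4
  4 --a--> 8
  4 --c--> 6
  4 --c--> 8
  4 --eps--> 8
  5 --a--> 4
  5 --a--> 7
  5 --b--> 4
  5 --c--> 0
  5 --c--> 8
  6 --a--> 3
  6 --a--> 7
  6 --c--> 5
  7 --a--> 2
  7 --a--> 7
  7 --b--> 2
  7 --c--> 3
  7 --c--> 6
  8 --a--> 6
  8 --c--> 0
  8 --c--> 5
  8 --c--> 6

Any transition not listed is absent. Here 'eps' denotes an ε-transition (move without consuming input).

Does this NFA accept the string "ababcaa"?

Start: ε-closure({0}) = {0, 8}.
Read 'a': 0→{0, 7}, 8→{6}; union {0, 6, 7}; ε-closure = {0, 6, 7, 8}.
Read 'b': 0→{1}, 6→∅, 7→{2}, 8→∅; now {1, 2}.
Read 'a': 1→∅, 2→{2}; now {2}.
Read 'b': 2→{8}; now {8}.
Read 'c': 8→{0, 5, 6}; union {0, 5, 6}; ε-closure = {0, 5, 6, 8}.
Read 'a': 0→{0, 7}, 5→{4, 7}, 6→{3, 7}, 8→{6}; union {0, 3, 4, 6, 7}; ε-closure = {0, 3, 4, 6, 7, 8}.
Read 'a': 0→{0, 7}, 3→{2, 6, 7}, 4→{4, 8}, 6→{3, 7}, 7→{2, 7}, 8→{6}; now {0, 2, 3, 4, 6, 7, 8}.
The final set {0, 2, 3, 4, 6, 7, 8} contains the accepting states 4, 6.

Yes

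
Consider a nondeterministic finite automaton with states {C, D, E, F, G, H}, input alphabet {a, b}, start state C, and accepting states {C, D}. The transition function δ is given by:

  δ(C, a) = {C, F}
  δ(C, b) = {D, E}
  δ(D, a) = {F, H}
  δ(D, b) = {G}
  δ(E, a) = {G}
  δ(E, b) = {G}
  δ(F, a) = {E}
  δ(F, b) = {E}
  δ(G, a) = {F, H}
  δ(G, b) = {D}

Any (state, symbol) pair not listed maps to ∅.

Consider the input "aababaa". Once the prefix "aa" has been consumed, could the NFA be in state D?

No

Start in {C}.
Read 'a': C→{C, F}; now {C, F}.
Read 'a': C→{C, F}, F→{E}; now {C, E, F}.
State D is not in {C, E, F}.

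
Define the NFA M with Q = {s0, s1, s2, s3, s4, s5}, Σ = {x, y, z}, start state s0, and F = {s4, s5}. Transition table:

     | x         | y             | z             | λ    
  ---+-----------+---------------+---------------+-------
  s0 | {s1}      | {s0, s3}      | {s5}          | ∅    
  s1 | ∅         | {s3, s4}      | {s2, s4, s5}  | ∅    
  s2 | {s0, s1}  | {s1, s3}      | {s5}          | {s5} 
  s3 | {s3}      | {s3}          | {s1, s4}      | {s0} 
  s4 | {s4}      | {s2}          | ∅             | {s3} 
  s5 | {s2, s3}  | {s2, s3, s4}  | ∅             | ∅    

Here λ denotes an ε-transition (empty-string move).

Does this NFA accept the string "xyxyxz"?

Start in {s0}.
Read 'x': s0→{s1}; now {s1}.
Read 'y': s1→{s3, s4}; union {s3, s4}; ε-closure = {s0, s3, s4}.
Read 'x': s0→{s1}, s3→{s3}, s4→{s4}; union {s1, s3, s4}; ε-closure = {s0, s1, s3, s4}.
Read 'y': s0→{s0, s3}, s1→{s3, s4}, s3→{s3}, s4→{s2}; union {s0, s2, s3, s4}; ε-closure = {s0, s2, s3, s4, s5}.
Read 'x': s0→{s1}, s2→{s0, s1}, s3→{s3}, s4→{s4}, s5→{s2, s3}; union {s0, s1, s2, s3, s4}; ε-closure = {s0, s1, s2, s3, s4, s5}.
Read 'z': s0→{s5}, s1→{s2, s4, s5}, s2→{s5}, s3→{s1, s4}, s4→∅, s5→∅; union {s1, s2, s4, s5}; ε-closure = {s0, s1, s2, s3, s4, s5}.
The final set {s0, s1, s2, s3, s4, s5} contains the accepting states s4, s5.

Yes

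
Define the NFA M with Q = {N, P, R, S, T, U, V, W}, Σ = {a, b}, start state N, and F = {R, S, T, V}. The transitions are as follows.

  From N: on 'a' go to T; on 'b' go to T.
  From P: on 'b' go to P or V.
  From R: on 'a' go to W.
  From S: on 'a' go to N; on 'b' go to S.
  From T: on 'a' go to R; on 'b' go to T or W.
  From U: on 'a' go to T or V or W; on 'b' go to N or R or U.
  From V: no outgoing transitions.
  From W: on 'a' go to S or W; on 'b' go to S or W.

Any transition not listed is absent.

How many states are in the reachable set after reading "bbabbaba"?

4

Start in {N}.
Read 'b': {N} → {T}.
Read 'b': {T} → {T, W}.
Read 'a': {T, W} → {R, S, W}.
Read 'b': {R, S, W} → {S, W}.
Read 'b': {S, W} → {S, W}.
Read 'a': {S, W} → {N, S, W}.
Read 'b': {N, S, W} → {S, T, W}.
Read 'a': {S, T, W} → {N, R, S, W}.
That set has 4 states.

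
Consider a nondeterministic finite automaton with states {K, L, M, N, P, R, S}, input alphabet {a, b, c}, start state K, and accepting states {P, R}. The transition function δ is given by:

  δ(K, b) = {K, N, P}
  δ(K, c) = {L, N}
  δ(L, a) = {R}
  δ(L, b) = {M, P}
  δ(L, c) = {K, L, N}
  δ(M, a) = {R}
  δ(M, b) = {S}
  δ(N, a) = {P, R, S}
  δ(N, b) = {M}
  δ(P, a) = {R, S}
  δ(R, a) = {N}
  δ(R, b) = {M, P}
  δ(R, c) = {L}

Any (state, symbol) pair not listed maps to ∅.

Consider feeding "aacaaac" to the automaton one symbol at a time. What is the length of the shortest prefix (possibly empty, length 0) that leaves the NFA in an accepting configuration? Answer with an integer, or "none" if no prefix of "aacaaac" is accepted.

none

Start in {K}.
Read 'a': {K} → ∅.
The set is empty and remains empty for the remaining 6 symbols.
No reachable set along the way intersects F.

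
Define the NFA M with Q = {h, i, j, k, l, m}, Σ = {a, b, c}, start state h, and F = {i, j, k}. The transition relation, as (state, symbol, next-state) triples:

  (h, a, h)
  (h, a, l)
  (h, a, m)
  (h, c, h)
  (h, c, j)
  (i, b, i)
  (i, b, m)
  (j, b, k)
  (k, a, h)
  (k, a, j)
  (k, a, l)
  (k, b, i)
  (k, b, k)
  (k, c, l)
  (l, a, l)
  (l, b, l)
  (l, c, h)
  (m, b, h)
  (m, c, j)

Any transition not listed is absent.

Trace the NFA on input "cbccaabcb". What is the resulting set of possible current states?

{k}

Start in {h}.
Read 'c': {h} → {h, j}.
Read 'b': {h, j} → {k}.
Read 'c': {k} → {l}.
Read 'c': {l} → {h}.
Read 'a': {h} → {h, l, m}.
Read 'a': {h, l, m} → {h, l, m}.
Read 'b': {h, l, m} → {h, l}.
Read 'c': {h, l} → {h, j}.
Read 'b': {h, j} → {k}.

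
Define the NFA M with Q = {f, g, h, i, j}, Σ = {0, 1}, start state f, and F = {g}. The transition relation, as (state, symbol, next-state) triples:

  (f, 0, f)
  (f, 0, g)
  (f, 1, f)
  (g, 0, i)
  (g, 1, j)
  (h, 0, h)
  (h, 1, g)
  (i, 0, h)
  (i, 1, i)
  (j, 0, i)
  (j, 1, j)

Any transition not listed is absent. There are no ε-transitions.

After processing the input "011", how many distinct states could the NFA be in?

Start in {f}.
Read '0': f→{f, g}; now {f, g}.
Read '1': f→{f}, g→{j}; now {f, j}.
Read '1': f→{f}, j→{j}; now {f, j}.
That set has 2 states.

2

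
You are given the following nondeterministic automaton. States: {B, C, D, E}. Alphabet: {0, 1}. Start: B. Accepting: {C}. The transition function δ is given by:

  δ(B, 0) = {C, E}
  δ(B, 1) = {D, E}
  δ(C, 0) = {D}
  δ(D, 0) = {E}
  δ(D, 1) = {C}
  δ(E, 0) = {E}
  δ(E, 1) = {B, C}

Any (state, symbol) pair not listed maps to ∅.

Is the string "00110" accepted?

No

Start in {B}.
Read '0': B→{C, E}; now {C, E}.
Read '0': C→{D}, E→{E}; now {D, E}.
Read '1': D→{C}, E→{B, C}; now {B, C}.
Read '1': B→{D, E}, C→∅; now {D, E}.
Read '0': D→{E}, E→{E}; now {E}.
The final set {E} contains no accepting state.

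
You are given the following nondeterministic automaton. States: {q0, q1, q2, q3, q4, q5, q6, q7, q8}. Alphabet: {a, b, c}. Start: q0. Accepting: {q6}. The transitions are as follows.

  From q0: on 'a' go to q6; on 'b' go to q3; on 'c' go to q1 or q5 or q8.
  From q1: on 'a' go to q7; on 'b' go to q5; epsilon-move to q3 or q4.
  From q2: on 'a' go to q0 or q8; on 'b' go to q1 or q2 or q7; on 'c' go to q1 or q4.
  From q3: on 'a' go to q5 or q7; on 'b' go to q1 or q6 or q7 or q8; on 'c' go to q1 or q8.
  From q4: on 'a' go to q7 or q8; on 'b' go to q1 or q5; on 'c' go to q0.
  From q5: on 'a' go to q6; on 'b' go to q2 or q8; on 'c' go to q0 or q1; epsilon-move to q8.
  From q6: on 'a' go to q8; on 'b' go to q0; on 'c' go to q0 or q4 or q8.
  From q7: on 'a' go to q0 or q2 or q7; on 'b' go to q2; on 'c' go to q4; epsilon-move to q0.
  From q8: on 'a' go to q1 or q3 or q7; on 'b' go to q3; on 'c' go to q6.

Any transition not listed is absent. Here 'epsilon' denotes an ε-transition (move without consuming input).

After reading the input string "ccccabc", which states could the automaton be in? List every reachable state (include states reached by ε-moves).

{q0, q1, q3, q4, q5, q6, q8}

Start in {q0}.
Read 'c': {q0} → {q1, q3, q4, q5, q8}.
Read 'c': {q1, q3, q4, q5, q8} → {q0, q1, q3, q4, q6, q8}.
Read 'c': {q0, q1, q3, q4, q6, q8} → {q0, q1, q3, q4, q5, q6, q8}.
Read 'c': {q0, q1, q3, q4, q5, q6, q8} → {q0, q1, q3, q4, q5, q6, q8}.
Read 'a': {q0, q1, q3, q4, q5, q6, q8} → {q0, q1, q3, q4, q5, q6, q7, q8}.
Read 'b': {q0, q1, q3, q4, q5, q6, q7, q8} → {q0, q1, q2, q3, q4, q5, q6, q7, q8}.
Read 'c': {q0, q1, q2, q3, q4, q5, q6, q7, q8} → {q0, q1, q3, q4, q5, q6, q8}.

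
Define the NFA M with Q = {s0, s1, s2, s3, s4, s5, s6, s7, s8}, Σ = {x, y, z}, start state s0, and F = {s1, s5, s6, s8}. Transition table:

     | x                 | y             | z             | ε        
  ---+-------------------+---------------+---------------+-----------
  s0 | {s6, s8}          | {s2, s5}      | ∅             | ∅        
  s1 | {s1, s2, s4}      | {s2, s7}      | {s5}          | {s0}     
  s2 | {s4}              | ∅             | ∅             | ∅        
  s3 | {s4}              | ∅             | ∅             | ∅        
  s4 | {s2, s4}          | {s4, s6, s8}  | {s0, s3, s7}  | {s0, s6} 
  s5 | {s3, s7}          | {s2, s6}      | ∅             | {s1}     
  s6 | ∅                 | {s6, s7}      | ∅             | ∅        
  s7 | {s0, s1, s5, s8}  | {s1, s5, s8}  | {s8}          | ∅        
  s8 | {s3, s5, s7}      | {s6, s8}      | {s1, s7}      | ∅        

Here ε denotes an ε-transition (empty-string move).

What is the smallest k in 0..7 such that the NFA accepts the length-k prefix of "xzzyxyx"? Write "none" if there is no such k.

1

Start in {s0}.
Read 'x': {s0} → {s6, s8}.
None of the earlier sets intersect F, but {s6, s8} does.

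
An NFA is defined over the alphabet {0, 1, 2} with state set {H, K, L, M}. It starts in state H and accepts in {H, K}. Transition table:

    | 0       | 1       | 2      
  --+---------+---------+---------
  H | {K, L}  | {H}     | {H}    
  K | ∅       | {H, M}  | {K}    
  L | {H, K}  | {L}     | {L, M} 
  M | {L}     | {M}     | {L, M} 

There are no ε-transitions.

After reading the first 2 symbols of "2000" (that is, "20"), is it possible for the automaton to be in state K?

Yes

Start in {H}.
Read '2': {H} → {H}.
Read '0': {H} → {K, L}.
State K is in {K, L}.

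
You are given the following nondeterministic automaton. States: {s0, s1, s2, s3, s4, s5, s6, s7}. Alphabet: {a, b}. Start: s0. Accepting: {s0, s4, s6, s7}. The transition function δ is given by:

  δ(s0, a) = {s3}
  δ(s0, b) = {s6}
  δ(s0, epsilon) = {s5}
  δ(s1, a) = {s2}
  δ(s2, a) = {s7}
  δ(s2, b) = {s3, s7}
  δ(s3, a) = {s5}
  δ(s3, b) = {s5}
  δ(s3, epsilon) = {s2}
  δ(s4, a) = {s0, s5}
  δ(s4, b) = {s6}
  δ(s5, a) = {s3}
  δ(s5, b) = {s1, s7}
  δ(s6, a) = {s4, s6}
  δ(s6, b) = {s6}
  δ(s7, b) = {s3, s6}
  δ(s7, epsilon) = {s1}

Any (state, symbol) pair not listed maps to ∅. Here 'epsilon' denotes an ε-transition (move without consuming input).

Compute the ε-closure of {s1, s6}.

Begin with {s1, s6}.
No ε-moves leave this set, so the closure equals the set itself.

{s1, s6}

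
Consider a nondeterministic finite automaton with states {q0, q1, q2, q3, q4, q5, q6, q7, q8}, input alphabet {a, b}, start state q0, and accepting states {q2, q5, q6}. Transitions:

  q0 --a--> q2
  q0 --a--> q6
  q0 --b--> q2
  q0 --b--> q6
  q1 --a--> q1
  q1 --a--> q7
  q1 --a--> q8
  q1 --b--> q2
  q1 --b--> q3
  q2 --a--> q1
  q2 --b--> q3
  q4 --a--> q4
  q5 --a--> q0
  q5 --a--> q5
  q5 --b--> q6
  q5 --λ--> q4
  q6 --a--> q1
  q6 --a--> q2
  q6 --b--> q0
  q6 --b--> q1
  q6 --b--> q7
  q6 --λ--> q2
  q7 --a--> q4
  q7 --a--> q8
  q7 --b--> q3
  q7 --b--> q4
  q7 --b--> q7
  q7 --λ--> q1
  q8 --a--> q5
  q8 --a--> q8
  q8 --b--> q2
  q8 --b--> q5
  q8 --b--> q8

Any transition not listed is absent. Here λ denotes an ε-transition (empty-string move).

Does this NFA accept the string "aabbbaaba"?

No

Start in {q0}.
Read 'a': q0→{q2, q6}; now {q2, q6}.
Read 'a': q2→{q1}, q6→{q1, q2}; now {q1, q2}.
Read 'b': q1→{q2, q3}, q2→{q3}; now {q2, q3}.
Read 'b': q2→{q3}, q3→∅; now {q3}.
Read 'b': q3→∅; now ∅.
The set is empty and remains empty for the remaining 4 symbols.
The final set ∅ contains no accepting state.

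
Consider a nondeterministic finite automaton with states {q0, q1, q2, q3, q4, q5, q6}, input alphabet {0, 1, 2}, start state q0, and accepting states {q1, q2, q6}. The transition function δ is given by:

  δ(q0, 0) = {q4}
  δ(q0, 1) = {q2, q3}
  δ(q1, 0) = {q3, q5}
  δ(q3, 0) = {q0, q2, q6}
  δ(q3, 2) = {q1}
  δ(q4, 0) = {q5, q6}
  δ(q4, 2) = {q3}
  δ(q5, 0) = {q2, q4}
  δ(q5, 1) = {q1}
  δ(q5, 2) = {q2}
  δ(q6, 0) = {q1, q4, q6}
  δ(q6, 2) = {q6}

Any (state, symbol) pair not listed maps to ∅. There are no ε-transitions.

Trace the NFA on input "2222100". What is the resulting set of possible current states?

∅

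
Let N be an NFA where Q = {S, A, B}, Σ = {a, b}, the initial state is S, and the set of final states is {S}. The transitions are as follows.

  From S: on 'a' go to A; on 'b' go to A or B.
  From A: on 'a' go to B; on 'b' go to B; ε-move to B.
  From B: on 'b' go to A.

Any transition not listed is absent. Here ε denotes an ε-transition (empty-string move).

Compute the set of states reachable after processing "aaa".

∅

Start in {S}.
Read 'a': S→{A}; union {A}; ε-closure = {A, B}.
Read 'a': A→{B}, B→∅; now {B}.
Read 'a': B→∅; now ∅.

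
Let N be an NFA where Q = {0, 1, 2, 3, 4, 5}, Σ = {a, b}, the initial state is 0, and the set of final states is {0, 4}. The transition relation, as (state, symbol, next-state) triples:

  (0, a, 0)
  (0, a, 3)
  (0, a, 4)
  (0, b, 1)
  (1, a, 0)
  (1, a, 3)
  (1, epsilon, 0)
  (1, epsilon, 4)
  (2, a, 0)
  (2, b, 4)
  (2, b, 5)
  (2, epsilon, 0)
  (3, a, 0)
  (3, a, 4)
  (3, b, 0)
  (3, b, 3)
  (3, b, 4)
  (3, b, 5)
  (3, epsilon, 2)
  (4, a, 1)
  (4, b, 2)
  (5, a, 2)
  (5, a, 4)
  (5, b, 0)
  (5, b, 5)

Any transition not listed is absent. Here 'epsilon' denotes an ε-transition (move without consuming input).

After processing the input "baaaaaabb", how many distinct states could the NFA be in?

Start in {0}.
Read 'b': 0→{1}; union {1}; ε-closure = {0, 1, 4}.
Read 'a': 0→{0, 3, 4}, 1→{0, 3}, 4→{1}; union {0, 1, 3, 4}; ε-closure = {0, 1, 2, 3, 4}.
Read 'a': 0→{0, 3, 4}, 1→{0, 3}, 2→{0}, 3→{0, 4}, 4→{1}; union {0, 1, 3, 4}; ε-closure = {0, 1, 2, 3, 4}.
Read 'a': 0→{0, 3, 4}, 1→{0, 3}, 2→{0}, 3→{0, 4}, 4→{1}; union {0, 1, 3, 4}; ε-closure = {0, 1, 2, 3, 4}.
Read 'a': 0→{0, 3, 4}, 1→{0, 3}, 2→{0}, 3→{0, 4}, 4→{1}; union {0, 1, 3, 4}; ε-closure = {0, 1, 2, 3, 4}.
Read 'a': 0→{0, 3, 4}, 1→{0, 3}, 2→{0}, 3→{0, 4}, 4→{1}; union {0, 1, 3, 4}; ε-closure = {0, 1, 2, 3, 4}.
Read 'a': 0→{0, 3, 4}, 1→{0, 3}, 2→{0}, 3→{0, 4}, 4→{1}; union {0, 1, 3, 4}; ε-closure = {0, 1, 2, 3, 4}.
Read 'b': 0→{1}, 1→∅, 2→{4, 5}, 3→{0, 3, 4, 5}, 4→{2}; now {0, 1, 2, 3, 4, 5}.
Read 'b': 0→{1}, 1→∅, 2→{4, 5}, 3→{0, 3, 4, 5}, 4→{2}, 5→{0, 5}; now {0, 1, 2, 3, 4, 5}.
That set has 6 states.

6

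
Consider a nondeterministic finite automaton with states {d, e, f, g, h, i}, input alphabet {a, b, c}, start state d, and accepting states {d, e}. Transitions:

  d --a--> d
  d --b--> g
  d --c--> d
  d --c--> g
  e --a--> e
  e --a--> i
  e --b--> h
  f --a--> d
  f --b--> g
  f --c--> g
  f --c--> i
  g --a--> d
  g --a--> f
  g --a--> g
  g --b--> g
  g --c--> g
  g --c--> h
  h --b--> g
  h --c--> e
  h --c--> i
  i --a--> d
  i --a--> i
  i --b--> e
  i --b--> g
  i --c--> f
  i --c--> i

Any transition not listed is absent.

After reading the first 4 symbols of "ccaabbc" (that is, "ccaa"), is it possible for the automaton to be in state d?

Yes

Start in {d}.
Read 'c': d→{d, g}; now {d, g}.
Read 'c': d→{d, g}, g→{g, h}; now {d, g, h}.
Read 'a': d→{d}, g→{d, f, g}, h→∅; now {d, f, g}.
Read 'a': d→{d}, f→{d}, g→{d, f, g}; now {d, f, g}.
State d is in {d, f, g}.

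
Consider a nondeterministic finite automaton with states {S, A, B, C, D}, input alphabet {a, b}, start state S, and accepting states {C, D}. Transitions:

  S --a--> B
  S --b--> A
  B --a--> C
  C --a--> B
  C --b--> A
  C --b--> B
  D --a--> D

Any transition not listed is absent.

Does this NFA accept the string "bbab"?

No

Start in {S}.
Read 'b': S→{A}; now {A}.
Read 'b': A→∅; now ∅.
The set is empty and remains empty for the remaining 2 symbols.
The final set ∅ contains no accepting state.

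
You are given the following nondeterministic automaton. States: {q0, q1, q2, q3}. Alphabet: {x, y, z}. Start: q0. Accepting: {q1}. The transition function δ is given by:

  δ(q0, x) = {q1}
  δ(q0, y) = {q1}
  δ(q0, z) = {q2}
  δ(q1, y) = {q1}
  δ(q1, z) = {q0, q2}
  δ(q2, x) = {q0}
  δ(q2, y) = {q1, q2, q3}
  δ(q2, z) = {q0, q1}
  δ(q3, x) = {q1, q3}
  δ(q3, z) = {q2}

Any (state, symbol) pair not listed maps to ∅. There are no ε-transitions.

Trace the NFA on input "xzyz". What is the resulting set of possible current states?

{q0, q1, q2}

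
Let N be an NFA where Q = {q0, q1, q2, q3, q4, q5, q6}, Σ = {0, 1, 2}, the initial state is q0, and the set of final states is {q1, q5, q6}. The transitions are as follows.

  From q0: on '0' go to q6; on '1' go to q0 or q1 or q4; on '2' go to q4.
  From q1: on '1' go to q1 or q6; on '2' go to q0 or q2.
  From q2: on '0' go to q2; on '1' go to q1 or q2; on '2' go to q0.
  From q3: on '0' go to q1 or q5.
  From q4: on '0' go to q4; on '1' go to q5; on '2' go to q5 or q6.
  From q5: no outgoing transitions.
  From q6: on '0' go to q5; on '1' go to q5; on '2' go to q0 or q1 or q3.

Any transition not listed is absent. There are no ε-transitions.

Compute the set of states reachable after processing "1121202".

Start in {q0}.
Read '1': {q0} → {q0, q1, q4}.
Read '1': {q0, q1, q4} → {q0, q1, q4, q5, q6}.
Read '2': {q0, q1, q4, q5, q6} → {q0, q1, q2, q3, q4, q5, q6}.
Read '1': {q0, q1, q2, q3, q4, q5, q6} → {q0, q1, q2, q4, q5, q6}.
Read '2': {q0, q1, q2, q4, q5, q6} → {q0, q1, q2, q3, q4, q5, q6}.
Read '0': {q0, q1, q2, q3, q4, q5, q6} → {q1, q2, q4, q5, q6}.
Read '2': {q1, q2, q4, q5, q6} → {q0, q1, q2, q3, q5, q6}.

{q0, q1, q2, q3, q5, q6}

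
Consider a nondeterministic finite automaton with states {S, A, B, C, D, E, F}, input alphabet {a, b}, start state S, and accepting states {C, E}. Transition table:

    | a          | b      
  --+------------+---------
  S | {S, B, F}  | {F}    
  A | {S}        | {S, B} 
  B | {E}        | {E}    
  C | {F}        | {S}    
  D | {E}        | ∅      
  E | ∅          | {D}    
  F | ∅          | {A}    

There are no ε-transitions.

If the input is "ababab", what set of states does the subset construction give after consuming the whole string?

∅

Start in {S}.
Read 'a': {S} → {S, B, F}.
Read 'b': {S, B, F} → {A, E, F}.
Read 'a': {A, E, F} → {S}.
Read 'b': {S} → {F}.
Read 'a': {F} → ∅.
The set is empty and remains empty for the remaining 1 symbol.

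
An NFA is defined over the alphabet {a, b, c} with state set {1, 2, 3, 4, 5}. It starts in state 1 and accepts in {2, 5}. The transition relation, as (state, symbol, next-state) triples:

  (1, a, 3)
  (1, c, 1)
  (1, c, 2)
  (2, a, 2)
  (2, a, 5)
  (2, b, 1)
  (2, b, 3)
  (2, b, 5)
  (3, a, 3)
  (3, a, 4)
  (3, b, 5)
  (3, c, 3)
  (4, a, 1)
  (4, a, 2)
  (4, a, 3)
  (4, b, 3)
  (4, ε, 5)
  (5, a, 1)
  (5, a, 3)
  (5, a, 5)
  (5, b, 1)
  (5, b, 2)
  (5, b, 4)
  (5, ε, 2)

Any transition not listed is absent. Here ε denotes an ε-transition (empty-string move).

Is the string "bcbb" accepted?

No

Start in {1}.
Read 'b': {1} → ∅.
The set is empty and remains empty for the remaining 3 symbols.
The final set ∅ contains no accepting state.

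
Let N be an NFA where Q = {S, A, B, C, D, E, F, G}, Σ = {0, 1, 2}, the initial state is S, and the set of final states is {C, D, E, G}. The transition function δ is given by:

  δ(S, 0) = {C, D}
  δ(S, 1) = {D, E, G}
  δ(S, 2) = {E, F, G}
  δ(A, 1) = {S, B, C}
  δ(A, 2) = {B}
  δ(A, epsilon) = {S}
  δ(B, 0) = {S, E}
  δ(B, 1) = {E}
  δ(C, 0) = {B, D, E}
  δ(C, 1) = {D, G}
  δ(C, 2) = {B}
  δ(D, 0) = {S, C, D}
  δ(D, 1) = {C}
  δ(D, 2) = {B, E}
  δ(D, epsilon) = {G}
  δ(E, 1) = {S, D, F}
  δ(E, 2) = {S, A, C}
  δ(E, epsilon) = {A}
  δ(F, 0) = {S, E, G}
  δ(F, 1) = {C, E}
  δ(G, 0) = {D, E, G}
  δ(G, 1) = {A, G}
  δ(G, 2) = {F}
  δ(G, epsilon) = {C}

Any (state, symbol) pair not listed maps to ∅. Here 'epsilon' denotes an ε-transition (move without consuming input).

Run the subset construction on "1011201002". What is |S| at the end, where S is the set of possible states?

7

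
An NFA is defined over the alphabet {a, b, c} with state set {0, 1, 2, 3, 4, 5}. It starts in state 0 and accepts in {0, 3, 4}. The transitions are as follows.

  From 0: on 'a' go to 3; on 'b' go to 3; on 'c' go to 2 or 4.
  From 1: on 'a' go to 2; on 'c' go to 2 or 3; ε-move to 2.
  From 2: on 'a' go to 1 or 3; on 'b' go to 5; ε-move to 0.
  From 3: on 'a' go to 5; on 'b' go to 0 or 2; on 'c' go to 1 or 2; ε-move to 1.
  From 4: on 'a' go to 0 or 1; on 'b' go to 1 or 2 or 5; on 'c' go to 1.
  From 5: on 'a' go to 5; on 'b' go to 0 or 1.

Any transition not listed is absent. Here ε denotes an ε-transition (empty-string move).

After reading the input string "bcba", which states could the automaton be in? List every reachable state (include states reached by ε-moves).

Start in {0}.
Read 'b': 0→{3}; union {3}; ε-closure = {0, 1, 2, 3}.
Read 'c': 0→{2, 4}, 1→{2, 3}, 2→∅, 3→{1, 2}; union {1, 2, 3, 4}; ε-closure = {0, 1, 2, 3, 4}.
Read 'b': 0→{3}, 1→∅, 2→{5}, 3→{0, 2}, 4→{1, 2, 5}; now {0, 1, 2, 3, 5}.
Read 'a': 0→{3}, 1→{2}, 2→{1, 3}, 3→{5}, 5→{5}; union {1, 2, 3, 5}; ε-closure = {0, 1, 2, 3, 5}.

{0, 1, 2, 3, 5}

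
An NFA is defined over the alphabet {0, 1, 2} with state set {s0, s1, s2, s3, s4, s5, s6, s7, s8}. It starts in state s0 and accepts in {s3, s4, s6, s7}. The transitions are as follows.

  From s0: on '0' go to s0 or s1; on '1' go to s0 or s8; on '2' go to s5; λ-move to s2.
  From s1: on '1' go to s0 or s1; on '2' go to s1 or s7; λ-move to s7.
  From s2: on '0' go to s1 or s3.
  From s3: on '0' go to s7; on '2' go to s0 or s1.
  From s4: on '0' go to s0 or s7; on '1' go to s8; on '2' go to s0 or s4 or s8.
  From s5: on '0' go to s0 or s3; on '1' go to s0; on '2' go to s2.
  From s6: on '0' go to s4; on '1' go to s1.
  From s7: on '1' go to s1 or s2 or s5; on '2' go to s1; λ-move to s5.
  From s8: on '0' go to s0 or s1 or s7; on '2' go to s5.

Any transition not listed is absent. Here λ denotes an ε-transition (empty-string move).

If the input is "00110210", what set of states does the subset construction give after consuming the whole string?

{s0, s1, s2, s3, s5, s7}

Start: ε-closure({s0}) = {s0, s2}.
Read '0': s0→{s0, s1}, s2→{s1, s3}; union {s0, s1, s3}; ε-closure = {s0, s1, s2, s3, s5, s7}.
Read '0': s0→{s0, s1}, s1→∅, s2→{s1, s3}, s3→{s7}, s5→{s0, s3}, s7→∅; union {s0, s1, s3, s7}; ε-closure = {s0, s1, s2, s3, s5, s7}.
Read '1': s0→{s0, s8}, s1→{s0, s1}, s2→∅, s3→∅, s5→{s0}, s7→{s1, s2, s5}; union {s0, s1, s2, s5, s8}; ε-closure = {s0, s1, s2, s5, s7, s8}.
Read '1': s0→{s0, s8}, s1→{s0, s1}, s2→∅, s5→{s0}, s7→{s1, s2, s5}, s8→∅; union {s0, s1, s2, s5, s8}; ε-closure = {s0, s1, s2, s5, s7, s8}.
Read '0': s0→{s0, s1}, s1→∅, s2→{s1, s3}, s5→{s0, s3}, s7→∅, s8→{s0, s1, s7}; union {s0, s1, s3, s7}; ε-closure = {s0, s1, s2, s3, s5, s7}.
Read '2': s0→{s5}, s1→{s1, s7}, s2→∅, s3→{s0, s1}, s5→{s2}, s7→{s1}; now {s0, s1, s2, s5, s7}.
Read '1': s0→{s0, s8}, s1→{s0, s1}, s2→∅, s5→{s0}, s7→{s1, s2, s5}; union {s0, s1, s2, s5, s8}; ε-closure = {s0, s1, s2, s5, s7, s8}.
Read '0': s0→{s0, s1}, s1→∅, s2→{s1, s3}, s5→{s0, s3}, s7→∅, s8→{s0, s1, s7}; union {s0, s1, s3, s7}; ε-closure = {s0, s1, s2, s3, s5, s7}.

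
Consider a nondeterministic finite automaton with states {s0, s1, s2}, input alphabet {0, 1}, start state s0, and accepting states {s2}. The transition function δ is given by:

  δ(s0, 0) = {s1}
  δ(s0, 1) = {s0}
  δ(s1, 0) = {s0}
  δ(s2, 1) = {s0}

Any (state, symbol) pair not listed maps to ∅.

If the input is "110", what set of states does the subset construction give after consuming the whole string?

{s1}

Start in {s0}.
Read '1': {s0} → {s0}.
Read '1': {s0} → {s0}.
Read '0': {s0} → {s1}.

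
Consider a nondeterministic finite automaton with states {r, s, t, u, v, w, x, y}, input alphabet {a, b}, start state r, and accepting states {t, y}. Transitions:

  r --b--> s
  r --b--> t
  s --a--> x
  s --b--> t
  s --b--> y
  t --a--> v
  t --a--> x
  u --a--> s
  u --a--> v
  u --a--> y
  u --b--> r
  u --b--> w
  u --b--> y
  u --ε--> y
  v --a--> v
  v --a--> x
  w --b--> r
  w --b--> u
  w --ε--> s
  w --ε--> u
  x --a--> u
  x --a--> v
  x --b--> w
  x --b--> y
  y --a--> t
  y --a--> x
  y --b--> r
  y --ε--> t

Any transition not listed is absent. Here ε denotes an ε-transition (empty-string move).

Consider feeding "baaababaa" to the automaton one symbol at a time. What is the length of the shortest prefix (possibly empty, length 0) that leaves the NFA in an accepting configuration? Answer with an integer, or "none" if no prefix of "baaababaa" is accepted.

1

Start in {r}.
Read 'b': r→{s, t}; now {s, t}.
None of the earlier sets intersect F, but {s, t} does.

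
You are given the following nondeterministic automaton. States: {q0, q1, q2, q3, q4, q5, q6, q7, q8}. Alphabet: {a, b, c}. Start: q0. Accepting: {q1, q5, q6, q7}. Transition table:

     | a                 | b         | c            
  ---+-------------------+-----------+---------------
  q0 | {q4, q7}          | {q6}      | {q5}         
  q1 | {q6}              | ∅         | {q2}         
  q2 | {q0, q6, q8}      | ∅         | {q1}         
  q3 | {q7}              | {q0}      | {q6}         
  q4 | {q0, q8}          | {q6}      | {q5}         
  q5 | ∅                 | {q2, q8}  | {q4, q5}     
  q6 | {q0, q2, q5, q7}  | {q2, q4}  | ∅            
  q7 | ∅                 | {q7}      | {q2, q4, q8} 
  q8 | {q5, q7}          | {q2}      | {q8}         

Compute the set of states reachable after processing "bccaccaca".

∅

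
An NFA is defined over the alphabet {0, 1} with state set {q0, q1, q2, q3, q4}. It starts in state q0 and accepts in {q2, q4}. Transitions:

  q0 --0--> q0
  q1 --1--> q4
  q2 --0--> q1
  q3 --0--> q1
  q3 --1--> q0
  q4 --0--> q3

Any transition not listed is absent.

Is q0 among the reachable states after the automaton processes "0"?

Start in {q0}.
Read '0': {q0} → {q0}.
State q0 is in {q0}.

Yes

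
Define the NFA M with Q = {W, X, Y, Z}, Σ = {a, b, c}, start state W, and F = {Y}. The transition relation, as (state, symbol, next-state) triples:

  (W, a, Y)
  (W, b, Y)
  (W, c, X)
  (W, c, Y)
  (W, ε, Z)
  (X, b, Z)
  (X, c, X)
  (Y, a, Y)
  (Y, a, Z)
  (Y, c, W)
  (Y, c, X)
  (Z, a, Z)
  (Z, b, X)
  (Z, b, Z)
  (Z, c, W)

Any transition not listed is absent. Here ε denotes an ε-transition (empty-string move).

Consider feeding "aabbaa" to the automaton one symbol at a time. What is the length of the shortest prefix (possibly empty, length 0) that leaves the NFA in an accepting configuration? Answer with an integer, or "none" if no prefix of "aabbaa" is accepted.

Start: ε-closure({W}) = {W, Z}.
Read 'a': W→{Y}, Z→{Z}; now {Y, Z}.
None of the earlier sets intersect F, but {Y, Z} does.

1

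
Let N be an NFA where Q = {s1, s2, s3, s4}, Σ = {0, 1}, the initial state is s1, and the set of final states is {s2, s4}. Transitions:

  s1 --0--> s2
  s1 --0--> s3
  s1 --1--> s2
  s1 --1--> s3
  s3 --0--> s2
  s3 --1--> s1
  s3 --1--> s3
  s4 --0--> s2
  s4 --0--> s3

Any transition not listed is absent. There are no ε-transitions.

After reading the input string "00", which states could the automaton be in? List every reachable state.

Start in {s1}.
Read '0': {s1} → {s2, s3}.
Read '0': {s2, s3} → {s2}.

{s2}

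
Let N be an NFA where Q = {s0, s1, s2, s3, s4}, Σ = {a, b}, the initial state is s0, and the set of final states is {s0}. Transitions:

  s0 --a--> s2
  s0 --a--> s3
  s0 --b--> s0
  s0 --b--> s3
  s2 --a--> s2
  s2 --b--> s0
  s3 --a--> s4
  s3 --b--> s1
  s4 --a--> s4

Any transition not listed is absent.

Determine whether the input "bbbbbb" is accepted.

Yes

Start in {s0}.
Read 'b': s0→{s0, s3}; now {s0, s3}.
Read 'b': s0→{s0, s3}, s3→{s1}; now {s0, s1, s3}.
Read 'b': s0→{s0, s3}, s1→∅, s3→{s1}; now {s0, s1, s3}.
Read 'b': s0→{s0, s3}, s1→∅, s3→{s1}; now {s0, s1, s3}.
Read 'b': s0→{s0, s3}, s1→∅, s3→{s1}; now {s0, s1, s3}.
Read 'b': s0→{s0, s3}, s1→∅, s3→{s1}; now {s0, s1, s3}.
The final set {s0, s1, s3} contains the accepting state s0.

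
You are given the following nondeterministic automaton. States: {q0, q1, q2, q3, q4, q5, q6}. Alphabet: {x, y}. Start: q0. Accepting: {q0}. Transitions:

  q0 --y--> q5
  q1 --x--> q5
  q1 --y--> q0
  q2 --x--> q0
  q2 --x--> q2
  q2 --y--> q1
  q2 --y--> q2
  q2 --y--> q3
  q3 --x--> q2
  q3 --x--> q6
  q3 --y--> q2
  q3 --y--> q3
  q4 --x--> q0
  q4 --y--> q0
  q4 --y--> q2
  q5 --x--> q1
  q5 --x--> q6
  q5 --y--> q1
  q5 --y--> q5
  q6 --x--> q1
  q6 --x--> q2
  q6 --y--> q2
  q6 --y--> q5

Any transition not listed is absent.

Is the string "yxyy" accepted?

No

Start in {q0}.
Read 'y': q0→{q5}; now {q5}.
Read 'x': q5→{q1, q6}; now {q1, q6}.
Read 'y': q1→{q0}, q6→{q2, q5}; now {q0, q2, q5}.
Read 'y': q0→{q5}, q2→{q1, q2, q3}, q5→{q1, q5}; now {q1, q2, q3, q5}.
The final set {q1, q2, q3, q5} contains no accepting state.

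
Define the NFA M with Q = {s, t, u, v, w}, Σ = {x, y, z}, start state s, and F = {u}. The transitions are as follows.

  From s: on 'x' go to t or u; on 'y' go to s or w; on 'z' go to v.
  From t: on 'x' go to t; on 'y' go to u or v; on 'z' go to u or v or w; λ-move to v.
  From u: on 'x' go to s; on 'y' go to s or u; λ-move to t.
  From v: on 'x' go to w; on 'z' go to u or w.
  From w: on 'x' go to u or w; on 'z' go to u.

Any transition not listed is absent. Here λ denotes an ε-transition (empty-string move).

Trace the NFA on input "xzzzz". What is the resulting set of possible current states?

{t, u, v, w}

Start in {s}.
Read 'x': s→{t, u}; union {t, u}; ε-closure = {t, u, v}.
Read 'z': t→{u, v, w}, u→∅, v→{u, w}; union {u, v, w}; ε-closure = {t, u, v, w}.
Read 'z': t→{u, v, w}, u→∅, v→{u, w}, w→{u}; union {u, v, w}; ε-closure = {t, u, v, w}.
Read 'z': t→{u, v, w}, u→∅, v→{u, w}, w→{u}; union {u, v, w}; ε-closure = {t, u, v, w}.
Read 'z': t→{u, v, w}, u→∅, v→{u, w}, w→{u}; union {u, v, w}; ε-closure = {t, u, v, w}.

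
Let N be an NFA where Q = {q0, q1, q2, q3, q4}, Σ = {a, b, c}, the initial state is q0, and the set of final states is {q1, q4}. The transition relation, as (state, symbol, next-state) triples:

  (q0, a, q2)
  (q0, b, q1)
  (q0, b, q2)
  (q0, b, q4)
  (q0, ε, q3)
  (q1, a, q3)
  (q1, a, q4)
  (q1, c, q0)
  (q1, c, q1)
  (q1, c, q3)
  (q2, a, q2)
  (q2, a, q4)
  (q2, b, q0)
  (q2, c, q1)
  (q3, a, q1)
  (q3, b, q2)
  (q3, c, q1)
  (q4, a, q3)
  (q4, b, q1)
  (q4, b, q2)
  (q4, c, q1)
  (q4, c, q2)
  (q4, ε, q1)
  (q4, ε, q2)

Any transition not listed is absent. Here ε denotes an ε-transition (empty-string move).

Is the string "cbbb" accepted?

Start: ε-closure({q0}) = {q0, q3}.
Read 'c': {q0, q3} → {q1}.
Read 'b': {q1} → ∅.
The set is empty and remains empty for the remaining 2 symbols.
The final set ∅ contains no accepting state.

No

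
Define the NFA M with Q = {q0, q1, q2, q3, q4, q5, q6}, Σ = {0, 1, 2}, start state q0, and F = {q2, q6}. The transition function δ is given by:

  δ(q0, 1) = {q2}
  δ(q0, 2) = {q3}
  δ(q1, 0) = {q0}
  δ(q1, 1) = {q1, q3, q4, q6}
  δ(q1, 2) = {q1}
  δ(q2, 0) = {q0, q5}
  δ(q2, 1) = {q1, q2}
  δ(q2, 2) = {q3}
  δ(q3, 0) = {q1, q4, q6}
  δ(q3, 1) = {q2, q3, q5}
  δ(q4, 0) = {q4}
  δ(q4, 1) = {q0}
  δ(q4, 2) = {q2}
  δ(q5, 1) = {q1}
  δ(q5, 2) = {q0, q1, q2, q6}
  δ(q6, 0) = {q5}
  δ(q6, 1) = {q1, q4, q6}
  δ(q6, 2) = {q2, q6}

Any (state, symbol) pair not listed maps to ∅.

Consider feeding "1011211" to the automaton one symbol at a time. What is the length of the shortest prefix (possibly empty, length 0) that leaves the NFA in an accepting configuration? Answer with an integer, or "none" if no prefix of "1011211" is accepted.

1

Start in {q0}.
Read '1': q0→{q2}; now {q2}.
None of the earlier sets intersect F, but {q2} does.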